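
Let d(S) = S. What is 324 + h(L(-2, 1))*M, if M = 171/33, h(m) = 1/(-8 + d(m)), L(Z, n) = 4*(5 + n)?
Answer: 57081/176 ≈ 324.32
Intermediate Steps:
L(Z, n) = 20 + 4*n
h(m) = 1/(-8 + m)
M = 57/11 (M = 171*(1/33) = 57/11 ≈ 5.1818)
324 + h(L(-2, 1))*M = 324 + (57/11)/(-8 + (20 + 4*1)) = 324 + (57/11)/(-8 + (20 + 4)) = 324 + (57/11)/(-8 + 24) = 324 + (57/11)/16 = 324 + (1/16)*(57/11) = 324 + 57/176 = 57081/176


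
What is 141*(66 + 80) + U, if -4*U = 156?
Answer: 20547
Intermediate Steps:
U = -39 (U = -¼*156 = -39)
141*(66 + 80) + U = 141*(66 + 80) - 39 = 141*146 - 39 = 20586 - 39 = 20547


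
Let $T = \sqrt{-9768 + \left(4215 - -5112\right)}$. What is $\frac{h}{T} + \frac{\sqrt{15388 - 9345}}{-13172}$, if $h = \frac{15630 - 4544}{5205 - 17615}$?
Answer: $- \frac{\sqrt{6043}}{13172} + \frac{5543 i}{130305} \approx -0.0059017 + 0.042539 i$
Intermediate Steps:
$h = - \frac{5543}{6205}$ ($h = \frac{11086}{-12410} = 11086 \left(- \frac{1}{12410}\right) = - \frac{5543}{6205} \approx -0.89331$)
$T = 21 i$ ($T = \sqrt{-9768 + \left(4215 + 5112\right)} = \sqrt{-9768 + 9327} = \sqrt{-441} = 21 i \approx 21.0 i$)
$\frac{h}{T} + \frac{\sqrt{15388 - 9345}}{-13172} = - \frac{5543}{6205 \cdot 21 i} + \frac{\sqrt{15388 - 9345}}{-13172} = - \frac{5543 \left(- \frac{i}{21}\right)}{6205} + \sqrt{6043} \left(- \frac{1}{13172}\right) = \frac{5543 i}{130305} - \frac{\sqrt{6043}}{13172} = - \frac{\sqrt{6043}}{13172} + \frac{5543 i}{130305}$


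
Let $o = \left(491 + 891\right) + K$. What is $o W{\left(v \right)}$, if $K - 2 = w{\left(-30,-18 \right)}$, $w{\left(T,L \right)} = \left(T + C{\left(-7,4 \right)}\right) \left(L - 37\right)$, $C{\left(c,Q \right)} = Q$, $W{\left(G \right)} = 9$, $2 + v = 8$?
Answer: $25326$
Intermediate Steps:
$v = 6$ ($v = -2 + 8 = 6$)
$w{\left(T,L \right)} = \left(-37 + L\right) \left(4 + T\right)$ ($w{\left(T,L \right)} = \left(T + 4\right) \left(L - 37\right) = \left(4 + T\right) \left(-37 + L\right) = \left(-37 + L\right) \left(4 + T\right)$)
$K = 1432$ ($K = 2 - -1430 = 2 + \left(-148 + 1110 - 72 + 540\right) = 2 + 1430 = 1432$)
$o = 2814$ ($o = \left(491 + 891\right) + 1432 = 1382 + 1432 = 2814$)
$o W{\left(v \right)} = 2814 \cdot 9 = 25326$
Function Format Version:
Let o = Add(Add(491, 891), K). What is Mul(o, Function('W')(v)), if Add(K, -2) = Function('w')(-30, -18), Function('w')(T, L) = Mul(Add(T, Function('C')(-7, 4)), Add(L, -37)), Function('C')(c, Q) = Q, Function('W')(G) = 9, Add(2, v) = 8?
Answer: 25326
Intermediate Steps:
v = 6 (v = Add(-2, 8) = 6)
Function('w')(T, L) = Mul(Add(-37, L), Add(4, T)) (Function('w')(T, L) = Mul(Add(T, 4), Add(L, -37)) = Mul(Add(4, T), Add(-37, L)) = Mul(Add(-37, L), Add(4, T)))
K = 1432 (K = Add(2, Add(-148, Mul(-37, -30), Mul(4, -18), Mul(-18, -30))) = Add(2, Add(-148, 1110, -72, 540)) = Add(2, 1430) = 1432)
o = 2814 (o = Add(Add(491, 891), 1432) = Add(1382, 1432) = 2814)
Mul(o, Function('W')(v)) = Mul(2814, 9) = 25326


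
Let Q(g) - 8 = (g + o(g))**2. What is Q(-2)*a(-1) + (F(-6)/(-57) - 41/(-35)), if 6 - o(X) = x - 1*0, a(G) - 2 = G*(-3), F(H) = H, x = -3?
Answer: 190374/665 ≈ 286.28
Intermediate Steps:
a(G) = 2 - 3*G (a(G) = 2 + G*(-3) = 2 - 3*G)
o(X) = 9 (o(X) = 6 - (-3 - 1*0) = 6 - (-3 + 0) = 6 - 1*(-3) = 6 + 3 = 9)
Q(g) = 8 + (9 + g)**2 (Q(g) = 8 + (g + 9)**2 = 8 + (9 + g)**2)
Q(-2)*a(-1) + (F(-6)/(-57) - 41/(-35)) = (8 + (9 - 2)**2)*(2 - 3*(-1)) + (-6/(-57) - 41/(-35)) = (8 + 7**2)*(2 + 3) + (-6*(-1/57) - 41*(-1/35)) = (8 + 49)*5 + (2/19 + 41/35) = 57*5 + 849/665 = 285 + 849/665 = 190374/665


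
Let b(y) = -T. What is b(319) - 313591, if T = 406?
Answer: -313997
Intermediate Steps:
b(y) = -406 (b(y) = -1*406 = -406)
b(319) - 313591 = -406 - 313591 = -313997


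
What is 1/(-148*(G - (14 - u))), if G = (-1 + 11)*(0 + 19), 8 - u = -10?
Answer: -1/28712 ≈ -3.4829e-5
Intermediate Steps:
u = 18 (u = 8 - 1*(-10) = 8 + 10 = 18)
G = 190 (G = 10*19 = 190)
1/(-148*(G - (14 - u))) = 1/(-148*(190 - (14 - 1*18))) = 1/(-148*(190 - (14 - 18))) = 1/(-148*(190 - 1*(-4))) = 1/(-148*(190 + 4)) = 1/(-148*194) = 1/(-28712) = -1/28712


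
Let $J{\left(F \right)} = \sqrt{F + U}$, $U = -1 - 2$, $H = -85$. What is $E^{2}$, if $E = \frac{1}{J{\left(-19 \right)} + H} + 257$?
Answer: $\frac{2 \left(5613908 \sqrt{22} + 237853629 i\right)}{170 \sqrt{22} + 7203 i} \approx 66043.0 - 0.33266 i$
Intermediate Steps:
$U = -3$
$J{\left(F \right)} = \sqrt{-3 + F}$ ($J{\left(F \right)} = \sqrt{F - 3} = \sqrt{-3 + F}$)
$E = 257 + \frac{1}{-85 + i \sqrt{22}}$ ($E = \frac{1}{\sqrt{-3 - 19} - 85} + 257 = \frac{1}{\sqrt{-22} - 85} + 257 = \frac{1}{i \sqrt{22} - 85} + 257 = \frac{1}{-85 + i \sqrt{22}} + 257 = 257 + \frac{1}{-85 + i \sqrt{22}} \approx 256.99 - 0.00064722 i$)
$E^{2} = \left(\frac{1862394}{7247} - \frac{i \sqrt{22}}{7247}\right)^{2}$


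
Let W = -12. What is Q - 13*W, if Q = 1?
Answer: 157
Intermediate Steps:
Q - 13*W = 1 - 13*(-12) = 1 + 156 = 157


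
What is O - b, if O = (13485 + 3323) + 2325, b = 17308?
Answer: 1825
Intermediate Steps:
O = 19133 (O = 16808 + 2325 = 19133)
O - b = 19133 - 1*17308 = 19133 - 17308 = 1825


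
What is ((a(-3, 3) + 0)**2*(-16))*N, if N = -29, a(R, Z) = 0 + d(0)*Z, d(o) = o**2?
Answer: 0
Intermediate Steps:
a(R, Z) = 0 (a(R, Z) = 0 + 0**2*Z = 0 + 0*Z = 0 + 0 = 0)
((a(-3, 3) + 0)**2*(-16))*N = ((0 + 0)**2*(-16))*(-29) = (0**2*(-16))*(-29) = (0*(-16))*(-29) = 0*(-29) = 0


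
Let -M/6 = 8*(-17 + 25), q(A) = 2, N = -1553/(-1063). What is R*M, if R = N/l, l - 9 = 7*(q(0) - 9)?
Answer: 74544/5315 ≈ 14.025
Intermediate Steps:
N = 1553/1063 (N = -1553*(-1/1063) = 1553/1063 ≈ 1.4610)
M = -384 (M = -48*(-17 + 25) = -48*8 = -6*64 = -384)
l = -40 (l = 9 + 7*(2 - 9) = 9 + 7*(-7) = 9 - 49 = -40)
R = -1553/42520 (R = (1553/1063)/(-40) = (1553/1063)*(-1/40) = -1553/42520 ≈ -0.036524)
R*M = -1553/42520*(-384) = 74544/5315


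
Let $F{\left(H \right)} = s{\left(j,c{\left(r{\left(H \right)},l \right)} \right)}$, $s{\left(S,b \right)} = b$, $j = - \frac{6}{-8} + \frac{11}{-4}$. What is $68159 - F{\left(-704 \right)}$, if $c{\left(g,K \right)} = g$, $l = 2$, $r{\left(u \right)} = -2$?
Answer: $68161$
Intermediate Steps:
$j = -2$ ($j = \left(-6\right) \left(- \frac{1}{8}\right) + 11 \left(- \frac{1}{4}\right) = \frac{3}{4} - \frac{11}{4} = -2$)
$F{\left(H \right)} = -2$
$68159 - F{\left(-704 \right)} = 68159 - -2 = 68159 + 2 = 68161$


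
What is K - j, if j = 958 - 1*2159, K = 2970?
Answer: 4171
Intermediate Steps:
j = -1201 (j = 958 - 2159 = -1201)
K - j = 2970 - 1*(-1201) = 2970 + 1201 = 4171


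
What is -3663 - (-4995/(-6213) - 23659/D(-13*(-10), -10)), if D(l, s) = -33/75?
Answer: -1308409843/22781 ≈ -57434.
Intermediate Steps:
D(l, s) = -11/25 (D(l, s) = -33*1/75 = -11/25)
-3663 - (-4995/(-6213) - 23659/D(-13*(-10), -10)) = -3663 - (-4995/(-6213) - 23659/(-11/25)) = -3663 - (-4995*(-1/6213) - 23659*(-25/11)) = -3663 - (1665/2071 + 591475/11) = -3663 - 1*1224963040/22781 = -3663 - 1224963040/22781 = -1308409843/22781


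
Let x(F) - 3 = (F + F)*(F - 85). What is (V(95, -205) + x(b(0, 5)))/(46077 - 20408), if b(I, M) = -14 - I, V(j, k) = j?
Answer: 410/3667 ≈ 0.11181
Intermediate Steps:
x(F) = 3 + 2*F*(-85 + F) (x(F) = 3 + (F + F)*(F - 85) = 3 + (2*F)*(-85 + F) = 3 + 2*F*(-85 + F))
(V(95, -205) + x(b(0, 5)))/(46077 - 20408) = (95 + (3 - 170*(-14 - 1*0) + 2*(-14 - 1*0)²))/(46077 - 20408) = (95 + (3 - 170*(-14 + 0) + 2*(-14 + 0)²))/25669 = (95 + (3 - 170*(-14) + 2*(-14)²))*(1/25669) = (95 + (3 + 2380 + 2*196))*(1/25669) = (95 + (3 + 2380 + 392))*(1/25669) = (95 + 2775)*(1/25669) = 2870*(1/25669) = 410/3667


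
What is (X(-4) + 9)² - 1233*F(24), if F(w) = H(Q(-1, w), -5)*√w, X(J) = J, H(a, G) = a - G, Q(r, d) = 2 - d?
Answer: 25 + 41922*√6 ≈ 1.0271e+5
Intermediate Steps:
F(w) = √w*(7 - w) (F(w) = ((2 - w) - 1*(-5))*√w = ((2 - w) + 5)*√w = (7 - w)*√w = √w*(7 - w))
(X(-4) + 9)² - 1233*F(24) = (-4 + 9)² - 1233*√24*(7 - 1*24) = 5² - 1233*2*√6*(7 - 24) = 25 - 1233*2*√6*(-17) = 25 - (-41922)*√6 = 25 + 41922*√6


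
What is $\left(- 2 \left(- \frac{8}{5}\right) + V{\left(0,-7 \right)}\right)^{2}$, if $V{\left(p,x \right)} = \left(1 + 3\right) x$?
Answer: $\frac{15376}{25} \approx 615.04$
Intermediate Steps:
$V{\left(p,x \right)} = 4 x$
$\left(- 2 \left(- \frac{8}{5}\right) + V{\left(0,-7 \right)}\right)^{2} = \left(- 2 \left(- \frac{8}{5}\right) + 4 \left(-7\right)\right)^{2} = \left(- 2 \left(\left(-8\right) \frac{1}{5}\right) - 28\right)^{2} = \left(\left(-2\right) \left(- \frac{8}{5}\right) - 28\right)^{2} = \left(\frac{16}{5} - 28\right)^{2} = \left(- \frac{124}{5}\right)^{2} = \frac{15376}{25}$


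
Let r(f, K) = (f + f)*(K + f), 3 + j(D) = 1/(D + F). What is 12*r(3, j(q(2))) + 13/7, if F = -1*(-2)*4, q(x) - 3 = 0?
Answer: 647/77 ≈ 8.4026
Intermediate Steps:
q(x) = 3 (q(x) = 3 + 0 = 3)
F = 8 (F = 2*4 = 8)
j(D) = -3 + 1/(8 + D) (j(D) = -3 + 1/(D + 8) = -3 + 1/(8 + D))
r(f, K) = 2*f*(K + f) (r(f, K) = (2*f)*(K + f) = 2*f*(K + f))
12*r(3, j(q(2))) + 13/7 = 12*(2*3*((-23 - 3*3)/(8 + 3) + 3)) + 13/7 = 12*(2*3*((-23 - 9)/11 + 3)) + 13*(⅐) = 12*(2*3*((1/11)*(-32) + 3)) + 13/7 = 12*(2*3*(-32/11 + 3)) + 13/7 = 12*(2*3*(1/11)) + 13/7 = 12*(6/11) + 13/7 = 72/11 + 13/7 = 647/77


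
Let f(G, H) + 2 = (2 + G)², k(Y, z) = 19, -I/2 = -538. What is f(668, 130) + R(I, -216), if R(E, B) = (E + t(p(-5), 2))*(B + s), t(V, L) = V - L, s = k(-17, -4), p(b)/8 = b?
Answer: 245200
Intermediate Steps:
I = 1076 (I = -2*(-538) = 1076)
p(b) = 8*b
s = 19
f(G, H) = -2 + (2 + G)²
R(E, B) = (-42 + E)*(19 + B) (R(E, B) = (E + (8*(-5) - 1*2))*(B + 19) = (E + (-40 - 2))*(19 + B) = (E - 42)*(19 + B) = (-42 + E)*(19 + B))
f(668, 130) + R(I, -216) = (-2 + (2 + 668)²) + (-798 - 42*(-216) + 19*1076 - 216*1076) = (-2 + 670²) + (-798 + 9072 + 20444 - 232416) = (-2 + 448900) - 203698 = 448898 - 203698 = 245200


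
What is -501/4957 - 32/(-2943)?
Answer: -1315819/14588451 ≈ -0.090196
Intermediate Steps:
-501/4957 - 32/(-2943) = -501*1/4957 - 32*(-1/2943) = -501/4957 + 32/2943 = -1315819/14588451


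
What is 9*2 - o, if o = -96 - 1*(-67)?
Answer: 47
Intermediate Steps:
o = -29 (o = -96 + 67 = -29)
9*2 - o = 9*2 - 1*(-29) = 18 + 29 = 47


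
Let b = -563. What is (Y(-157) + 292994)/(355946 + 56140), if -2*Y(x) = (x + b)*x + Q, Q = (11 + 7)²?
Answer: 118156/206043 ≈ 0.57345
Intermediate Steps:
Q = 324 (Q = 18² = 324)
Y(x) = -162 - x*(-563 + x)/2 (Y(x) = -((x - 563)*x + 324)/2 = -((-563 + x)*x + 324)/2 = -(x*(-563 + x) + 324)/2 = -(324 + x*(-563 + x))/2 = -162 - x*(-563 + x)/2)
(Y(-157) + 292994)/(355946 + 56140) = ((-162 - ½*(-157)² + (563/2)*(-157)) + 292994)/(355946 + 56140) = ((-162 - ½*24649 - 88391/2) + 292994)/412086 = ((-162 - 24649/2 - 88391/2) + 292994)*(1/412086) = (-56682 + 292994)*(1/412086) = 236312*(1/412086) = 118156/206043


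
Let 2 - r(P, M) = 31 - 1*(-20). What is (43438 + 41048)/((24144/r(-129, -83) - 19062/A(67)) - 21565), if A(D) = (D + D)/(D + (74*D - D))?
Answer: -4139814/35640235 ≈ -0.11616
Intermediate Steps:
A(D) = 1/37 (A(D) = (2*D)/(D + 73*D) = (2*D)/((74*D)) = (2*D)*(1/(74*D)) = 1/37)
r(P, M) = -49 (r(P, M) = 2 - (31 - 1*(-20)) = 2 - (31 + 20) = 2 - 1*51 = 2 - 51 = -49)
(43438 + 41048)/((24144/r(-129, -83) - 19062/A(67)) - 21565) = (43438 + 41048)/((24144/(-49) - 19062/1/37) - 21565) = 84486/((24144*(-1/49) - 19062*37) - 21565) = 84486/((-24144/49 - 705294) - 21565) = 84486/(-34583550/49 - 21565) = 84486/(-35640235/49) = 84486*(-49/35640235) = -4139814/35640235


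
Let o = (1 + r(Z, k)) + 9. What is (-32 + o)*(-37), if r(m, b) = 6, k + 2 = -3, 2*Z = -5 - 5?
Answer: 592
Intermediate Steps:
Z = -5 (Z = (-5 - 5)/2 = (½)*(-10) = -5)
k = -5 (k = -2 - 3 = -5)
o = 16 (o = (1 + 6) + 9 = 7 + 9 = 16)
(-32 + o)*(-37) = (-32 + 16)*(-37) = -16*(-37) = 592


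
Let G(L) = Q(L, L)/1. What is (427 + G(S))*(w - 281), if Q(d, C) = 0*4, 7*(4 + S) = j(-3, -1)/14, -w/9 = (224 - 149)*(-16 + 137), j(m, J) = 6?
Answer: -34995212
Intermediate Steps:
w = -81675 (w = -9*(224 - 149)*(-16 + 137) = -675*121 = -9*9075 = -81675)
S = -193/49 (S = -4 + (6/14)/7 = -4 + (6*(1/14))/7 = -4 + (⅐)*(3/7) = -4 + 3/49 = -193/49 ≈ -3.9388)
Q(d, C) = 0
G(L) = 0 (G(L) = 0/1 = 0*1 = 0)
(427 + G(S))*(w - 281) = (427 + 0)*(-81675 - 281) = 427*(-81956) = -34995212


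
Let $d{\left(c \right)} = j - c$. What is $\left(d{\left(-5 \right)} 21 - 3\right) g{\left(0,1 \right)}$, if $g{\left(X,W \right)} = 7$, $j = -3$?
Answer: $273$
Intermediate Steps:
$d{\left(c \right)} = -3 - c$
$\left(d{\left(-5 \right)} 21 - 3\right) g{\left(0,1 \right)} = \left(\left(-3 - -5\right) 21 - 3\right) 7 = \left(\left(-3 + 5\right) 21 - 3\right) 7 = \left(2 \cdot 21 - 3\right) 7 = \left(42 - 3\right) 7 = 39 \cdot 7 = 273$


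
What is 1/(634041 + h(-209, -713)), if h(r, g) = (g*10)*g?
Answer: 1/5717731 ≈ 1.7489e-7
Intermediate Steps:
h(r, g) = 10*g**2 (h(r, g) = (10*g)*g = 10*g**2)
1/(634041 + h(-209, -713)) = 1/(634041 + 10*(-713)**2) = 1/(634041 + 10*508369) = 1/(634041 + 5083690) = 1/5717731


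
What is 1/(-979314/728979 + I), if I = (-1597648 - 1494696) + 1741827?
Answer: -242993/328166503819 ≈ -7.4046e-7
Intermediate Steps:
I = -1350517 (I = -3092344 + 1741827 = -1350517)
1/(-979314/728979 + I) = 1/(-979314/728979 - 1350517) = 1/(-979314*1/728979 - 1350517) = 1/(-326438/242993 - 1350517) = 1/(-328166503819/242993) = -242993/328166503819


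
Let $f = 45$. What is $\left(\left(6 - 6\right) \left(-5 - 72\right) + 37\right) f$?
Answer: $1665$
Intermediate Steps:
$\left(\left(6 - 6\right) \left(-5 - 72\right) + 37\right) f = \left(\left(6 - 6\right) \left(-5 - 72\right) + 37\right) 45 = \left(0 \left(-77\right) + 37\right) 45 = \left(0 + 37\right) 45 = 37 \cdot 45 = 1665$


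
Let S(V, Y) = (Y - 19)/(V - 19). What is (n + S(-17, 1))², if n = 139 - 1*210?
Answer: 19881/4 ≈ 4970.3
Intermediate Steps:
S(V, Y) = (-19 + Y)/(-19 + V)
n = -71 (n = 139 - 210 = -71)
(n + S(-17, 1))² = (-71 + (-19 + 1)/(-19 - 17))² = (-71 - 18/(-36))² = (-71 - 1/36*(-18))² = (-71 + ½)² = (-141/2)² = 19881/4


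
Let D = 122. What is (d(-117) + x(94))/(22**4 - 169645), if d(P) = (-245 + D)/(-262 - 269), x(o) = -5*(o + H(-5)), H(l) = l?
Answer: -78724/11436147 ≈ -0.0068838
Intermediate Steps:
x(o) = 25 - 5*o (x(o) = -5*(o - 5) = -5*(-5 + o) = 25 - 5*o)
d(P) = 41/177 (d(P) = (-245 + 122)/(-262 - 269) = -123/(-531) = -123*(-1/531) = 41/177)
(d(-117) + x(94))/(22**4 - 169645) = (41/177 + (25 - 5*94))/(22**4 - 169645) = (41/177 + (25 - 470))/(234256 - 169645) = (41/177 - 445)/64611 = -78724/177*1/64611 = -78724/11436147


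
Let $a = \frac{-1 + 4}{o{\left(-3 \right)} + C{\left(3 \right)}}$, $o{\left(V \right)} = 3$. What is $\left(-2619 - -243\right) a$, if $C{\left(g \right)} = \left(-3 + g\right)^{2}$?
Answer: $-2376$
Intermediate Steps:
$a = 1$ ($a = \frac{-1 + 4}{3 + \left(-3 + 3\right)^{2}} = \frac{3}{3 + 0^{2}} = \frac{3}{3 + 0} = \frac{3}{3} = 3 \cdot \frac{1}{3} = 1$)
$\left(-2619 - -243\right) a = \left(-2619 - -243\right) 1 = \left(-2619 + 243\right) 1 = \left(-2376\right) 1 = -2376$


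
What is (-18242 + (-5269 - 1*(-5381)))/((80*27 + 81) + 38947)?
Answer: -1295/2942 ≈ -0.44018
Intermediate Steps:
(-18242 + (-5269 - 1*(-5381)))/((80*27 + 81) + 38947) = (-18242 + (-5269 + 5381))/((2160 + 81) + 38947) = (-18242 + 112)/(2241 + 38947) = -18130/41188 = -18130*1/41188 = -1295/2942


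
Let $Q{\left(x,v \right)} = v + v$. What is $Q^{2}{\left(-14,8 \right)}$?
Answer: $256$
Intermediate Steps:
$Q{\left(x,v \right)} = 2 v$
$Q^{2}{\left(-14,8 \right)} = \left(2 \cdot 8\right)^{2} = 16^{2} = 256$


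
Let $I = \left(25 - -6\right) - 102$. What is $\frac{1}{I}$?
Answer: $- \frac{1}{71} \approx -0.014085$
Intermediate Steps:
$I = -71$ ($I = \left(25 + 6\right) - 102 = 31 - 102 = -71$)
$\frac{1}{I} = \frac{1}{-71} = - \frac{1}{71}$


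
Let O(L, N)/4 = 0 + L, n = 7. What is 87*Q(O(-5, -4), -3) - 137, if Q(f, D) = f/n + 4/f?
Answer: -14104/35 ≈ -402.97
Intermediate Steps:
O(L, N) = 4*L (O(L, N) = 4*(0 + L) = 4*L)
Q(f, D) = 4/f + f/7 (Q(f, D) = f/7 + 4/f = 4/f + f/7)
87*Q(O(-5, -4), -3) - 137 = 87*(4/((4*(-5))) + (4*(-5))/7) - 137 = 87*(4/(-20) + (⅐)*(-20)) - 137 = 87*(4*(-1/20) - 20/7) - 137 = 87*(-⅕ - 20/7) - 137 = 87*(-107/35) - 137 = -9309/35 - 137 = -14104/35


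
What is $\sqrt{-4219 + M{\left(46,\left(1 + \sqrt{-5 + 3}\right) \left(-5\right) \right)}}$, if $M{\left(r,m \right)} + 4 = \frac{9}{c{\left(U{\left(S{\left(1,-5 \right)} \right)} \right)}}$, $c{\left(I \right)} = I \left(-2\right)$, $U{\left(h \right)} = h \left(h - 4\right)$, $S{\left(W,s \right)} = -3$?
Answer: $\frac{5 i \sqrt{33110}}{14} \approx 64.986 i$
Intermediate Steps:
$U{\left(h \right)} = h \left(-4 + h\right)$
$c{\left(I \right)} = - 2 I$
$M{\left(r,m \right)} = - \frac{59}{14}$ ($M{\left(r,m \right)} = -4 + \frac{9}{\left(-2\right) \left(- 3 \left(-4 - 3\right)\right)} = -4 + \frac{9}{\left(-2\right) \left(\left(-3\right) \left(-7\right)\right)} = -4 + \frac{9}{\left(-2\right) 21} = -4 + \frac{9}{-42} = -4 + 9 \left(- \frac{1}{42}\right) = -4 - \frac{3}{14} = - \frac{59}{14}$)
$\sqrt{-4219 + M{\left(46,\left(1 + \sqrt{-5 + 3}\right) \left(-5\right) \right)}} = \sqrt{-4219 - \frac{59}{14}} = \sqrt{- \frac{59125}{14}} = \frac{5 i \sqrt{33110}}{14}$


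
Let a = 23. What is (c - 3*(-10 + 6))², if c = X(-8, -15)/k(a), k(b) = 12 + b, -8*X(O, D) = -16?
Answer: 178084/1225 ≈ 145.37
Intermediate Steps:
X(O, D) = 2 (X(O, D) = -⅛*(-16) = 2)
c = 2/35 (c = 2/(12 + 23) = 2/35 ≈ 0.057143)
(c - 3*(-10 + 6))² = (2/35 - 3*(-10 + 6))² = (2/35 - 3*(-4))² = (2/35 + 12)² = (422/35)² = 178084/1225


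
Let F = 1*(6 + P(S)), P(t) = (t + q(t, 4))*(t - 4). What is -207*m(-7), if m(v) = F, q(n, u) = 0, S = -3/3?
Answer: -2277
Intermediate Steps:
S = -1 (S = -3*⅓ = -1)
P(t) = t*(-4 + t) (P(t) = (t + 0)*(t - 4) = t*(-4 + t))
F = 11 (F = 1*(6 - (-4 - 1)) = 1*(6 - 1*(-5)) = 1*(6 + 5) = 1*11 = 11)
m(v) = 11
-207*m(-7) = -207*11 = -2277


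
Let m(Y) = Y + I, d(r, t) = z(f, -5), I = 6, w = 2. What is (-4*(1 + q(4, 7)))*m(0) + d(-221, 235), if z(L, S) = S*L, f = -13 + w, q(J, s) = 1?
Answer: 7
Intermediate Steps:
f = -11 (f = -13 + 2 = -11)
z(L, S) = L*S
d(r, t) = 55 (d(r, t) = -11*(-5) = 55)
m(Y) = 6 + Y (m(Y) = Y + 6 = 6 + Y)
(-4*(1 + q(4, 7)))*m(0) + d(-221, 235) = (-4*(1 + 1))*(6 + 0) + 55 = -4*2*6 + 55 = -8*6 + 55 = -48 + 55 = 7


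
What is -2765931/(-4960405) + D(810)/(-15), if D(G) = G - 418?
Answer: -380597959/14881215 ≈ -25.576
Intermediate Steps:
D(G) = -418 + G
-2765931/(-4960405) + D(810)/(-15) = -2765931/(-4960405) + (-418 + 810)/(-15) = -2765931*(-1/4960405) + 392*(-1/15) = 2765931/4960405 - 392/15 = -380597959/14881215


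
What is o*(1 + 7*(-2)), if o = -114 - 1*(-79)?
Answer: 455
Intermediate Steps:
o = -35 (o = -114 + 79 = -35)
o*(1 + 7*(-2)) = -35*(1 + 7*(-2)) = -35*(1 - 14) = -35*(-13) = 455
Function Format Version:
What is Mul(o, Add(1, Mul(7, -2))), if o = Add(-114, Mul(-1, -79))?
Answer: 455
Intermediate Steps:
o = -35 (o = Add(-114, 79) = -35)
Mul(o, Add(1, Mul(7, -2))) = Mul(-35, Add(1, Mul(7, -2))) = Mul(-35, Add(1, -14)) = Mul(-35, -13) = 455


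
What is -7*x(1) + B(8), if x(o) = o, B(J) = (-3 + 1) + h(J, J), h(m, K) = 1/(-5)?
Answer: -46/5 ≈ -9.2000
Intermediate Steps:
h(m, K) = -⅕ (h(m, K) = 1*(-⅕) = -⅕)
B(J) = -11/5 (B(J) = (-3 + 1) - ⅕ = -2 - ⅕ = -11/5)
-7*x(1) + B(8) = -7*1 - 11/5 = -7 - 11/5 = -46/5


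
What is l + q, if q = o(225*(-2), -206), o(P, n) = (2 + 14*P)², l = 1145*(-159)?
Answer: 39482749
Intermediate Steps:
l = -182055
q = 39664804 (q = 4*(1 + 7*(225*(-2)))² = 4*(1 + 7*(-450))² = 4*(1 - 3150)² = 4*(-3149)² = 4*9916201 = 39664804)
l + q = -182055 + 39664804 = 39482749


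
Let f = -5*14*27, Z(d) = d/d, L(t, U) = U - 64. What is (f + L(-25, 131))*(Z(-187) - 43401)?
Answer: 79118200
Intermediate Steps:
L(t, U) = -64 + U
Z(d) = 1
f = -1890 (f = -70*27 = -1890)
(f + L(-25, 131))*(Z(-187) - 43401) = (-1890 + (-64 + 131))*(1 - 43401) = (-1890 + 67)*(-43400) = -1823*(-43400) = 79118200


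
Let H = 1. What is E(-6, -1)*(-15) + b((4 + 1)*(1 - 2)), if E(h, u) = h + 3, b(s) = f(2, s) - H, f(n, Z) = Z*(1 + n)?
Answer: 29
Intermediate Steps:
b(s) = -1 + 3*s (b(s) = s*(1 + 2) - 1*1 = s*3 - 1 = 3*s - 1 = -1 + 3*s)
E(h, u) = 3 + h
E(-6, -1)*(-15) + b((4 + 1)*(1 - 2)) = (3 - 6)*(-15) + (-1 + 3*((4 + 1)*(1 - 2))) = -3*(-15) + (-1 + 3*(5*(-1))) = 45 + (-1 + 3*(-5)) = 45 + (-1 - 15) = 45 - 16 = 29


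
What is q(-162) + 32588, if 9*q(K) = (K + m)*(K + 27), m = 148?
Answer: 32798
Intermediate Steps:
q(K) = (27 + K)*(148 + K)/9 (q(K) = ((K + 148)*(K + 27))/9 = ((148 + K)*(27 + K))/9 = ((27 + K)*(148 + K))/9 = (27 + K)*(148 + K)/9)
q(-162) + 32588 = (444 + (⅑)*(-162)² + (175/9)*(-162)) + 32588 = (444 + (⅑)*26244 - 3150) + 32588 = (444 + 2916 - 3150) + 32588 = 210 + 32588 = 32798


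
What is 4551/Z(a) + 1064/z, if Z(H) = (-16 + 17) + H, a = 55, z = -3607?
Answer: 16355873/201992 ≈ 80.973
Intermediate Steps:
Z(H) = 1 + H
4551/Z(a) + 1064/z = 4551/(1 + 55) + 1064/(-3607) = 4551/56 + 1064*(-1/3607) = 4551*(1/56) - 1064/3607 = 4551/56 - 1064/3607 = 16355873/201992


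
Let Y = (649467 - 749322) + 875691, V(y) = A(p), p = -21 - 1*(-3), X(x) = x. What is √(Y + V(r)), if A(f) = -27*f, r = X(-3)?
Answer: 3*√86258 ≈ 881.09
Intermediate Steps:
r = -3
p = -18 (p = -21 + 3 = -18)
V(y) = 486 (V(y) = -27*(-18) = 486)
Y = 775836 (Y = -99855 + 875691 = 775836)
√(Y + V(r)) = √(775836 + 486) = √776322 = 3*√86258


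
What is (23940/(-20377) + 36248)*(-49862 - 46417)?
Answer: -10158831315732/2911 ≈ -3.4898e+9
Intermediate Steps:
(23940/(-20377) + 36248)*(-49862 - 46417) = (23940*(-1/20377) + 36248)*(-96279) = (-3420/2911 + 36248)*(-96279) = (105514508/2911)*(-96279) = -10158831315732/2911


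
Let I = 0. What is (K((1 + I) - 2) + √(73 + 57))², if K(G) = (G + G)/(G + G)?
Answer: (1 + √130)² ≈ 153.80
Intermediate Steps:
K(G) = 1 (K(G) = (2*G)/((2*G)) = (2*G)*(1/(2*G)) = 1)
(K((1 + I) - 2) + √(73 + 57))² = (1 + √(73 + 57))² = (1 + √130)²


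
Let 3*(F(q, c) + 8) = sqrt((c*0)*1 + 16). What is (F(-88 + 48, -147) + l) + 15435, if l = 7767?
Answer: 69586/3 ≈ 23195.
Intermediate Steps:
F(q, c) = -20/3 (F(q, c) = -8 + sqrt((c*0)*1 + 16)/3 = -8 + sqrt(0*1 + 16)/3 = -8 + sqrt(0 + 16)/3 = -8 + sqrt(16)/3 = -8 + (1/3)*4 = -8 + 4/3 = -20/3)
(F(-88 + 48, -147) + l) + 15435 = (-20/3 + 7767) + 15435 = 23281/3 + 15435 = 69586/3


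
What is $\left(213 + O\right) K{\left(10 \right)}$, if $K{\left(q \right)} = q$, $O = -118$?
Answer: $950$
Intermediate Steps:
$\left(213 + O\right) K{\left(10 \right)} = \left(213 - 118\right) 10 = 95 \cdot 10 = 950$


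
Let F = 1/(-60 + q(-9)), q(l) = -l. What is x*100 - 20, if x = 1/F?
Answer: -5120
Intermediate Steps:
F = -1/51 (F = 1/(-60 - 1*(-9)) = 1/(-60 + 9) = 1/(-51) = -1/51 ≈ -0.019608)
x = -51 (x = 1/(-1/51) = -51)
x*100 - 20 = -51*100 - 20 = -5100 - 20 = -5120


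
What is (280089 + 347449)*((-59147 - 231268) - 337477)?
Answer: -394026089896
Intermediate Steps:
(280089 + 347449)*((-59147 - 231268) - 337477) = 627538*(-290415 - 337477) = 627538*(-627892) = -394026089896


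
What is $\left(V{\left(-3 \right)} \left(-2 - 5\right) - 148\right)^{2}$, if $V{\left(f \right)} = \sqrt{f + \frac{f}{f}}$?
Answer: $21806 + 2072 i \sqrt{2} \approx 21806.0 + 2930.3 i$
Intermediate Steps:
$V{\left(f \right)} = \sqrt{1 + f}$ ($V{\left(f \right)} = \sqrt{f + 1} = \sqrt{1 + f}$)
$\left(V{\left(-3 \right)} \left(-2 - 5\right) - 148\right)^{2} = \left(\sqrt{1 - 3} \left(-2 - 5\right) - 148\right)^{2} = \left(\sqrt{-2} \left(-7\right) - 148\right)^{2} = \left(i \sqrt{2} \left(-7\right) - 148\right)^{2} = \left(- 7 i \sqrt{2} - 148\right)^{2} = \left(-148 - 7 i \sqrt{2}\right)^{2}$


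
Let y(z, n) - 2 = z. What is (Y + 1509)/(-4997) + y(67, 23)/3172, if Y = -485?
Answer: -2903335/15850484 ≈ -0.18317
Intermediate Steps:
y(z, n) = 2 + z
(Y + 1509)/(-4997) + y(67, 23)/3172 = (-485 + 1509)/(-4997) + (2 + 67)/3172 = 1024*(-1/4997) + 69*(1/3172) = -1024/4997 + 69/3172 = -2903335/15850484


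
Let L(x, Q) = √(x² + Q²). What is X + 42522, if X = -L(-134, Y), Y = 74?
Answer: 42522 - 2*√5858 ≈ 42369.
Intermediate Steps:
L(x, Q) = √(Q² + x²)
X = -2*√5858 (X = -√(74² + (-134)²) = -√(5476 + 17956) = -√23432 = -2*√5858 ≈ -153.08)
X + 42522 = -2*√5858 + 42522 = 42522 - 2*√5858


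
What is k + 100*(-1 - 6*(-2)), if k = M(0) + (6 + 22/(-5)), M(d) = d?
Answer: 5508/5 ≈ 1101.6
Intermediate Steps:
k = 8/5 (k = 0 + (6 + 22/(-5)) = 0 + (6 + 22*(-⅕)) = 0 + (6 - 22/5) = 0 + 8/5 = 8/5 ≈ 1.6000)
k + 100*(-1 - 6*(-2)) = 8/5 + 100*(-1 - 6*(-2)) = 8/5 + 100*(-1 + 12) = 8/5 + 100*11 = 8/5 + 1100 = 5508/5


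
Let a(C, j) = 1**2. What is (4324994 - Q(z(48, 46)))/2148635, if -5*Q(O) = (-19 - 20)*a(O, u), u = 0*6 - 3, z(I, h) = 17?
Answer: 21624931/10743175 ≈ 2.0129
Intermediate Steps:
u = -3 (u = 0 - 3 = -3)
a(C, j) = 1
Q(O) = 39/5 (Q(O) = -(-19 - 20)/5 = -(-39)/5 = -1/5*(-39) = 39/5)
(4324994 - Q(z(48, 46)))/2148635 = (4324994 - 1*39/5)/2148635 = (4324994 - 39/5)*(1/2148635) = (21624931/5)*(1/2148635) = 21624931/10743175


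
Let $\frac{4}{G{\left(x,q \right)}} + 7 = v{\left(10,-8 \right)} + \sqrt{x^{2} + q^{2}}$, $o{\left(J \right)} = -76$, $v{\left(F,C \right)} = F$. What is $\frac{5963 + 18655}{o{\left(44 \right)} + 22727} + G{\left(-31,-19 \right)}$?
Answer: $\frac{32051622}{29740763} + \frac{4 \sqrt{1322}}{1313} \approx 1.1885$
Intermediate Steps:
$G{\left(x,q \right)} = \frac{4}{3 + \sqrt{q^{2} + x^{2}}}$ ($G{\left(x,q \right)} = \frac{4}{-7 + \left(10 + \sqrt{x^{2} + q^{2}}\right)} = \frac{4}{-7 + \left(10 + \sqrt{q^{2} + x^{2}}\right)} = \frac{4}{3 + \sqrt{q^{2} + x^{2}}}$)
$\frac{5963 + 18655}{o{\left(44 \right)} + 22727} + G{\left(-31,-19 \right)} = \frac{5963 + 18655}{-76 + 22727} + \frac{4}{3 + \sqrt{\left(-19\right)^{2} + \left(-31\right)^{2}}} = \frac{24618}{22651} + \frac{4}{3 + \sqrt{361 + 961}} = 24618 \cdot \frac{1}{22651} + \frac{4}{3 + \sqrt{1322}} = \frac{24618}{22651} + \frac{4}{3 + \sqrt{1322}}$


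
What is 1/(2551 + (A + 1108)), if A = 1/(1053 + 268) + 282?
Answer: 1321/5206062 ≈ 0.00025374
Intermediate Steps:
A = 372523/1321 (A = 1/1321 + 282 = 372523/1321 ≈ 282.00)
1/(2551 + (A + 1108)) = 1/(2551 + (372523/1321 + 1108)) = 1/(2551 + 1836191/1321) = 1/(5206062/1321) = 1321/5206062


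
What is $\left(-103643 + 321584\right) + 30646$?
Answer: $248587$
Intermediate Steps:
$\left(-103643 + 321584\right) + 30646 = 217941 + 30646 = 248587$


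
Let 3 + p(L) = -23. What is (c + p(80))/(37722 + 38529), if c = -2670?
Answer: -2696/76251 ≈ -0.035357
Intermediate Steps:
p(L) = -26 (p(L) = -3 - 23 = -26)
(c + p(80))/(37722 + 38529) = (-2670 - 26)/(37722 + 38529) = -2696/76251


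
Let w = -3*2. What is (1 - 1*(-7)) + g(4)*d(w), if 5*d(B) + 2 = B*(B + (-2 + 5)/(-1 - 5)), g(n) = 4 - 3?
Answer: 77/5 ≈ 15.400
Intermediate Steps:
g(n) = 1
w = -6
d(B) = -⅖ + B*(-½ + B)/5 (d(B) = -⅖ + (B*(B + (-2 + 5)/(-1 - 5)))/5 = -⅖ + (B*(B + 3/(-6)))/5 = -⅖ + (B*(B + 3*(-⅙)))/5 = -⅖ + (B*(B - ½))/5 = -⅖ + (B*(-½ + B))/5 = -⅖ + B*(-½ + B)/5)
(1 - 1*(-7)) + g(4)*d(w) = (1 - 1*(-7)) + 1*(-⅖ - ⅒*(-6) + (⅕)*(-6)²) = (1 + 7) + 1*(-⅖ + ⅗ + (⅕)*36) = 8 + 1*(-⅖ + ⅗ + 36/5) = 8 + 1*(37/5) = 8 + 37/5 = 77/5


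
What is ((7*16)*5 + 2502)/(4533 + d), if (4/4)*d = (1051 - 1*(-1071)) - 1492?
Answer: 3062/5163 ≈ 0.59307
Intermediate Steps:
d = 630 (d = (1051 - 1*(-1071)) - 1492 = (1051 + 1071) - 1492 = 2122 - 1492 = 630)
((7*16)*5 + 2502)/(4533 + d) = ((7*16)*5 + 2502)/(4533 + 630) = (112*5 + 2502)/5163 = (560 + 2502)*(1/5163) = 3062*(1/5163) = 3062/5163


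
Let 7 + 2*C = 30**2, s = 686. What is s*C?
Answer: 306299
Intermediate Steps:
C = 893/2 (C = -7/2 + (1/2)*30**2 = -7/2 + (1/2)*900 = -7/2 + 450 = 893/2 ≈ 446.50)
s*C = 686*(893/2) = 306299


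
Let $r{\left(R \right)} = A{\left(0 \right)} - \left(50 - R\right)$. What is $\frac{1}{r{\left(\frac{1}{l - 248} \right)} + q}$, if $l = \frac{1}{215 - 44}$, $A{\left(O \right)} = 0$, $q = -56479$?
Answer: $- \frac{42407}{2397225474} \approx -1.769 \cdot 10^{-5}$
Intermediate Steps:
$l = \frac{1}{171} \approx 0.005848$
$r{\left(R \right)} = -50 + R$ ($r{\left(R \right)} = 0 - \left(50 - R\right) = 0 + \left(-50 + R\right) = -50 + R$)
$\frac{1}{r{\left(\frac{1}{l - 248} \right)} + q} = \frac{1}{\left(-50 + \frac{1}{\frac{1}{171} - 248}\right) - 56479} = \frac{1}{\left(-50 + \frac{1}{- \frac{42407}{171}}\right) - 56479} = \frac{1}{\left(-50 - \frac{171}{42407}\right) - 56479} = \frac{1}{- \frac{2120521}{42407} - 56479} = \frac{1}{- \frac{2397225474}{42407}} = - \frac{42407}{2397225474}$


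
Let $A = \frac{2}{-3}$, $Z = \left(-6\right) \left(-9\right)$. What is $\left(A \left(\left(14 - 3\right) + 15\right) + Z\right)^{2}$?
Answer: $\frac{12100}{9} \approx 1344.4$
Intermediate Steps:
$Z = 54$
$A = - \frac{2}{3}$ ($A = 2 \left(- \frac{1}{3}\right) = - \frac{2}{3} \approx -0.66667$)
$\left(A \left(\left(14 - 3\right) + 15\right) + Z\right)^{2} = \left(- \frac{2 \left(\left(14 - 3\right) + 15\right)}{3} + 54\right)^{2} = \left(- \frac{2 \left(11 + 15\right)}{3} + 54\right)^{2} = \left(\left(- \frac{2}{3}\right) 26 + 54\right)^{2} = \left(- \frac{52}{3} + 54\right)^{2} = \left(\frac{110}{3}\right)^{2} = \frac{12100}{9}$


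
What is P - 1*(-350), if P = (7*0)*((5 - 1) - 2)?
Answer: 350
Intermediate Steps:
P = 0 (P = 0*(4 - 2) = 0*2 = 0)
P - 1*(-350) = 0 - 1*(-350) = 0 + 350 = 350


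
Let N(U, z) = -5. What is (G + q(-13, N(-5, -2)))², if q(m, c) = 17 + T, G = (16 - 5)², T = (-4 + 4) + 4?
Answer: 20164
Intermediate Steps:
T = 4 (T = 0 + 4 = 4)
G = 121 (G = 11² = 121)
q(m, c) = 21 (q(m, c) = 17 + 4 = 21)
(G + q(-13, N(-5, -2)))² = (121 + 21)² = 142² = 20164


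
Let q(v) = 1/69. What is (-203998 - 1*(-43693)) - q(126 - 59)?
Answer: -11061046/69 ≈ -1.6031e+5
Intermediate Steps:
q(v) = 1/69
(-203998 - 1*(-43693)) - q(126 - 59) = (-203998 - 1*(-43693)) - 1*1/69 = (-203998 + 43693) - 1/69 = -160305 - 1/69 = -11061046/69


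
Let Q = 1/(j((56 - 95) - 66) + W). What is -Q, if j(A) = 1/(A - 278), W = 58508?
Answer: -383/22408563 ≈ -1.7092e-5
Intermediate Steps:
j(A) = 1/(-278 + A)
Q = 383/22408563 (Q = 1/(1/(-278 + ((56 - 95) - 66)) + 58508) = 1/(1/(-278 + (-39 - 66)) + 58508) = 1/(1/(-278 - 105) + 58508) = 1/(1/(-383) + 58508) = 1/(-1/383 + 58508) = 1/(22408563/383) = 383/22408563 ≈ 1.7092e-5)
-Q = -1*383/22408563 = -383/22408563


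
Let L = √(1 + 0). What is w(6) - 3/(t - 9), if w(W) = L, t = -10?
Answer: 22/19 ≈ 1.1579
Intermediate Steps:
L = 1 (L = √1 = 1)
w(W) = 1
w(6) - 3/(t - 9) = 1 - 3/(-10 - 9) = 1 - 3/(-19) = 1 - 3*(-1/19) = 1 + 3/19 = 22/19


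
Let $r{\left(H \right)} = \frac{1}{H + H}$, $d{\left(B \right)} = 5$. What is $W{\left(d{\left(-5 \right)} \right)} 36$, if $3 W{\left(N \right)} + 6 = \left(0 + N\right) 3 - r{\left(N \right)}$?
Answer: $\frac{534}{5} \approx 106.8$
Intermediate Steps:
$r{\left(H \right)} = \frac{1}{2 H}$
$W{\left(N \right)} = -2 + N - \frac{1}{6 N}$ ($W{\left(N \right)} = -2 + \frac{\left(0 + N\right) 3 - \frac{1}{2 N}}{3} = -2 + \frac{N 3 - \frac{1}{2 N}}{3} = -2 + \frac{3 N - \frac{1}{2 N}}{3} = -2 + \left(N - \frac{1}{6 N}\right) = -2 + N - \frac{1}{6 N}$)
$W{\left(d{\left(-5 \right)} \right)} 36 = \left(-2 + 5 - \frac{1}{6 \cdot 5}\right) 36 = \left(-2 + 5 - \frac{1}{30}\right) 36 = \frac{89}{30} \cdot 36 = \frac{534}{5}$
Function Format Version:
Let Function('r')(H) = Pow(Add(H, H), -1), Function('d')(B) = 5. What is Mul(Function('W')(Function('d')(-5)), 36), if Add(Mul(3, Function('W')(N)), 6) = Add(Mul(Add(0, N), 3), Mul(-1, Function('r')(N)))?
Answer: Rational(534, 5) ≈ 106.80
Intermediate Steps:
Function('r')(H) = Mul(Rational(1, 2), Pow(H, -1)) (Function('r')(H) = Pow(Mul(2, H), -1) = Mul(Rational(1, 2), Pow(H, -1)))
Function('W')(N) = Add(-2, N, Mul(Rational(-1, 6), Pow(N, -1))) (Function('W')(N) = Add(-2, Mul(Rational(1, 3), Add(Mul(Add(0, N), 3), Mul(-1, Mul(Rational(1, 2), Pow(N, -1)))))) = Add(-2, Mul(Rational(1, 3), Add(Mul(N, 3), Mul(Rational(-1, 2), Pow(N, -1))))) = Add(-2, Mul(Rational(1, 3), Add(Mul(3, N), Mul(Rational(-1, 2), Pow(N, -1))))) = Add(-2, Add(N, Mul(Rational(-1, 6), Pow(N, -1)))) = Add(-2, N, Mul(Rational(-1, 6), Pow(N, -1))))
Mul(Function('W')(Function('d')(-5)), 36) = Mul(Add(-2, 5, Mul(Rational(-1, 6), Pow(5, -1))), 36) = Mul(Add(-2, 5, Mul(Rational(-1, 6), Rational(1, 5))), 36) = Mul(Add(-2, 5, Rational(-1, 30)), 36) = Mul(Rational(89, 30), 36) = Rational(534, 5)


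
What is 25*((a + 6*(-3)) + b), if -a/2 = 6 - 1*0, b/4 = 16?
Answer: 850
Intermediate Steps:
b = 64 (b = 4*16 = 64)
a = -12 (a = -2*(6 - 1*0) = -2*(6 + 0) = -2*6 = -12)
25*((a + 6*(-3)) + b) = 25*((-12 + 6*(-3)) + 64) = 25*((-12 - 18) + 64) = 25*(-30 + 64) = 25*34 = 850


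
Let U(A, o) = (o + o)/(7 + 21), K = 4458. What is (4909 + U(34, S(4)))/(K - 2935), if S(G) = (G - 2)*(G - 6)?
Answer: 34361/10661 ≈ 3.2231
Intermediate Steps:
S(G) = (-6 + G)*(-2 + G) (S(G) = (-2 + G)*(-6 + G) = (-6 + G)*(-2 + G))
U(A, o) = o/14 (U(A, o) = (2*o)/28 = (2*o)*(1/28) = o/14)
(4909 + U(34, S(4)))/(K - 2935) = (4909 + (12 + 4² - 8*4)/14)/(4458 - 2935) = (4909 + (12 + 16 - 32)/14)/1523 = (4909 + (1/14)*(-4))*(1/1523) = (4909 - 2/7)*(1/1523) = (34361/7)*(1/1523) = 34361/10661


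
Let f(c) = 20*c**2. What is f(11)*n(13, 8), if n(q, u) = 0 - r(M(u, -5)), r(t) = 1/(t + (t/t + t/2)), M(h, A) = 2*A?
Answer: 1210/7 ≈ 172.86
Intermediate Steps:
r(t) = 1/(1 + 3*t/2) (r(t) = 1/(t + (1 + t*(1/2))) = 1/(t + (1 + t/2)) = 1/(1 + 3*t/2))
n(q, u) = 1/14 (n(q, u) = 0 - 2/(2 + 3*(2*(-5))) = 0 - 2/(2 + 3*(-10)) = 0 - 2/(2 - 30) = 0 - 2/(-28) = 0 - 2*(-1)/28 = 0 - 1*(-1/14) = 0 + 1/14 = 1/14)
f(11)*n(13, 8) = (20*11**2)*(1/14) = (20*121)*(1/14) = 2420*(1/14) = 1210/7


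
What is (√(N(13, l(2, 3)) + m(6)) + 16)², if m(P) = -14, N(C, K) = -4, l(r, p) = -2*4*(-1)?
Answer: 238 + 96*I*√2 ≈ 238.0 + 135.76*I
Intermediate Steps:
l(r, p) = 8 (l(r, p) = -8*(-1) = 8)
(√(N(13, l(2, 3)) + m(6)) + 16)² = (√(-4 - 14) + 16)² = (√(-18) + 16)² = (3*I*√2 + 16)² = (16 + 3*I*√2)²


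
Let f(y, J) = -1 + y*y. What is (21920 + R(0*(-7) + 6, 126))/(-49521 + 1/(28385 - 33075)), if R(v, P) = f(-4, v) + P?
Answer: -103466090/232253491 ≈ -0.44549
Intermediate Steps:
f(y, J) = -1 + y**2
R(v, P) = 15 + P (R(v, P) = (-1 + (-4)**2) + P = (-1 + 16) + P = 15 + P)
(21920 + R(0*(-7) + 6, 126))/(-49521 + 1/(28385 - 33075)) = (21920 + (15 + 126))/(-49521 + 1/(28385 - 33075)) = (21920 + 141)/(-49521 + 1/(-4690)) = 22061/(-49521 - 1/4690) = 22061/(-232253491/4690) = 22061*(-4690/232253491) = -103466090/232253491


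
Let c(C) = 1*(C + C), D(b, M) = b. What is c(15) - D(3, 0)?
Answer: 27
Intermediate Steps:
c(C) = 2*C (c(C) = 1*(2*C) = 2*C)
c(15) - D(3, 0) = 2*15 - 1*3 = 30 - 3 = 27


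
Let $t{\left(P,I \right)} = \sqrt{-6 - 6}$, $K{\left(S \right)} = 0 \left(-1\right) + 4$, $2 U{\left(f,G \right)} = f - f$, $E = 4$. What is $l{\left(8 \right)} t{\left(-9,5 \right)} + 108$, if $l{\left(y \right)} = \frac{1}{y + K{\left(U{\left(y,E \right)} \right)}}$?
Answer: $108 + \frac{i \sqrt{3}}{6} \approx 108.0 + 0.28868 i$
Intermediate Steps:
$U{\left(f,G \right)} = 0$ ($U{\left(f,G \right)} = \frac{f - f}{2} = \frac{1}{2} \cdot 0 = 0$)
$K{\left(S \right)} = 4$ ($K{\left(S \right)} = 0 + 4 = 4$)
$l{\left(y \right)} = \frac{1}{4 + y}$ ($l{\left(y \right)} = \frac{1}{y + 4} = \frac{1}{4 + y}$)
$t{\left(P,I \right)} = 2 i \sqrt{3}$ ($t{\left(P,I \right)} = \sqrt{-12} = 2 i \sqrt{3}$)
$l{\left(8 \right)} t{\left(-9,5 \right)} + 108 = \frac{2 i \sqrt{3}}{4 + 8} + 108 = \frac{2 i \sqrt{3}}{12} + 108 = \frac{i \sqrt{3}}{6} + 108 = 108 + \frac{i \sqrt{3}}{6}$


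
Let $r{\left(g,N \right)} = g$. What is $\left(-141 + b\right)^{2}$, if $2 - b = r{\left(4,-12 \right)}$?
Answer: $20449$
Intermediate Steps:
$b = -2$ ($b = 2 - 4 = -2$)
$\left(-141 + b\right)^{2} = \left(-141 - 2\right)^{2} = \left(-143\right)^{2} = 20449$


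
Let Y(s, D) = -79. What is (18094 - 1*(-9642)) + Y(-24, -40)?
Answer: 27657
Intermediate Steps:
(18094 - 1*(-9642)) + Y(-24, -40) = (18094 - 1*(-9642)) - 79 = (18094 + 9642) - 79 = 27736 - 79 = 27657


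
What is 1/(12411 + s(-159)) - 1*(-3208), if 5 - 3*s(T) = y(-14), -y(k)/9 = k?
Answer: 119055299/37112 ≈ 3208.0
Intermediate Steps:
y(k) = -9*k
s(T) = -121/3 (s(T) = 5/3 - (-3)*(-14) = 5/3 - 1/3*126 = 5/3 - 42 = -121/3)
1/(12411 + s(-159)) - 1*(-3208) = 1/(12411 - 121/3) - 1*(-3208) = 1/(37112/3) + 3208 = 3/37112 + 3208 = 119055299/37112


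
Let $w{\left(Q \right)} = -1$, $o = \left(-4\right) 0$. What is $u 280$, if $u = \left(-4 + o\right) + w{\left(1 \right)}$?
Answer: $-1400$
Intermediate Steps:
$o = 0$
$u = -5$ ($u = \left(-4 + 0\right) - 1 = -4 - 1 = -5$)
$u 280 = \left(-5\right) 280 = -1400$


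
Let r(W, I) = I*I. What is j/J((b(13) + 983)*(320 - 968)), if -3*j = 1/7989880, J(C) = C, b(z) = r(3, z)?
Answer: 1/17893240381440 ≈ 5.5887e-14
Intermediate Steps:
r(W, I) = I²
b(z) = z²
j = -1/23969640 (j = -⅓/7989880 = -⅓*1/7989880 = -1/23969640 ≈ -4.1719e-8)
j/J((b(13) + 983)*(320 - 968)) = -1/((320 - 968)*(13² + 983))/23969640 = -(-1/(648*(169 + 983)))/23969640 = -1/(23969640*(1152*(-648))) = -1/23969640/(-746496) = -1/23969640*(-1/746496) = 1/17893240381440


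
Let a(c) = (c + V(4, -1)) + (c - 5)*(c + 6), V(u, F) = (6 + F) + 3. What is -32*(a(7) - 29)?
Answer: -384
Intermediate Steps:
V(u, F) = 9 + F
a(c) = 8 + c + (-5 + c)*(6 + c) (a(c) = (c + (9 - 1)) + (c - 5)*(c + 6) = (c + 8) + (-5 + c)*(6 + c) = (8 + c) + (-5 + c)*(6 + c) = 8 + c + (-5 + c)*(6 + c))
-32*(a(7) - 29) = -32*((-22 + 7² + 2*7) - 29) = -32*((-22 + 49 + 14) - 29) = -32*(41 - 29) = -32*12 = -384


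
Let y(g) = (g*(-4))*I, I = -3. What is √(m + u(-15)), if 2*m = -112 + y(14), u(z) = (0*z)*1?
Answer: 2*√7 ≈ 5.2915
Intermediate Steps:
y(g) = 12*g (y(g) = (g*(-4))*(-3) = -4*g*(-3) = 12*g)
u(z) = 0 (u(z) = 0*1 = 0)
m = 28 (m = (-112 + 12*14)/2 = (-112 + 168)/2 = (½)*56 = 28)
√(m + u(-15)) = √(28 + 0) = √28 = 2*√7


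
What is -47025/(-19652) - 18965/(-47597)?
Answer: 2610949105/935376244 ≈ 2.7913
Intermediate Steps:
-47025/(-19652) - 18965/(-47597) = -47025*(-1/19652) - 18965*(-1/47597) = 47025/19652 + 18965/47597 = 2610949105/935376244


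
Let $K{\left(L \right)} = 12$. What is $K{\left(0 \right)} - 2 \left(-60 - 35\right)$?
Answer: $202$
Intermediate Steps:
$K{\left(0 \right)} - 2 \left(-60 - 35\right) = 12 - 2 \left(-60 - 35\right) = 12 - -190 = 12 + 190 = 202$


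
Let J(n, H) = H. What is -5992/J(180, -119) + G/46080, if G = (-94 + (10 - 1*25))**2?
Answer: 39646457/783360 ≈ 50.611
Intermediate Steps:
G = 11881 (G = (-94 + (10 - 25))**2 = (-94 - 15)**2 = (-109)**2 = 11881)
-5992/J(180, -119) + G/46080 = -5992/(-119) + 11881/46080 = -5992*(-1/119) + 11881*(1/46080) = 856/17 + 11881/46080 = 39646457/783360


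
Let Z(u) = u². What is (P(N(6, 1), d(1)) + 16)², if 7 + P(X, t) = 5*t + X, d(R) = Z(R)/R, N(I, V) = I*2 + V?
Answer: 729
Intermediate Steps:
N(I, V) = V + 2*I (N(I, V) = 2*I + V = V + 2*I)
d(R) = R (d(R) = R²/R = R)
P(X, t) = -7 + X + 5*t (P(X, t) = -7 + (5*t + X) = -7 + (X + 5*t) = -7 + X + 5*t)
(P(N(6, 1), d(1)) + 16)² = ((-7 + (1 + 2*6) + 5*1) + 16)² = ((-7 + (1 + 12) + 5) + 16)² = ((-7 + 13 + 5) + 16)² = (11 + 16)² = 27² = 729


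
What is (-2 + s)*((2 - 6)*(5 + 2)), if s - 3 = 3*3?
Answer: -280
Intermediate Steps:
s = 12 (s = 3 + 3*3 = 3 + 9 = 12)
(-2 + s)*((2 - 6)*(5 + 2)) = (-2 + 12)*((2 - 6)*(5 + 2)) = 10*(-4*7) = 10*(-28) = -280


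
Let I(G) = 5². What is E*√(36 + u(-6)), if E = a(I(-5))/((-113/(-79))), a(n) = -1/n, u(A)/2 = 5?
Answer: -79*√46/2825 ≈ -0.18967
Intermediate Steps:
u(A) = 10 (u(A) = 2*5 = 10)
I(G) = 25
E = -79/2825 (E = (-1/25)/((-113/(-79))) = (-1*1/25)/((-113*(-1/79))) = -1/(25*113/79) = -1/25*79/113 = -79/2825 ≈ -0.027965)
E*√(36 + u(-6)) = -79*√(36 + 10)/2825 = -79*√46/2825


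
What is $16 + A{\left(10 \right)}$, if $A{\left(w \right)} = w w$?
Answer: $116$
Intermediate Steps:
$A{\left(w \right)} = w^{2}$
$16 + A{\left(10 \right)} = 16 + 10^{2} = 16 + 100 = 116$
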